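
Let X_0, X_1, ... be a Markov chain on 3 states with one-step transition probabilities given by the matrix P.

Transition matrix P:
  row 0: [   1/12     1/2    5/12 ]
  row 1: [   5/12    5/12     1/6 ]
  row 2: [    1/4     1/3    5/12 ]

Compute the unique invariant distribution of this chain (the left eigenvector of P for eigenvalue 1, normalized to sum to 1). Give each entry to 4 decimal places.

π = [0.2733, 0.4133, 0.3133]

Balance equations π_j = Σ_i π_i·P[i][j]:
  π_0 = 1/12·π_0 + 5/12·π_1 + 1/4·π_2
  π_1 = 1/2·π_0 + 5/12·π_1 + 1/3·π_2
  normalize: π_0 + π_1 + π_2 = 1
Solving the linear system gives exactly π = [41/150, 31/75, 47/150].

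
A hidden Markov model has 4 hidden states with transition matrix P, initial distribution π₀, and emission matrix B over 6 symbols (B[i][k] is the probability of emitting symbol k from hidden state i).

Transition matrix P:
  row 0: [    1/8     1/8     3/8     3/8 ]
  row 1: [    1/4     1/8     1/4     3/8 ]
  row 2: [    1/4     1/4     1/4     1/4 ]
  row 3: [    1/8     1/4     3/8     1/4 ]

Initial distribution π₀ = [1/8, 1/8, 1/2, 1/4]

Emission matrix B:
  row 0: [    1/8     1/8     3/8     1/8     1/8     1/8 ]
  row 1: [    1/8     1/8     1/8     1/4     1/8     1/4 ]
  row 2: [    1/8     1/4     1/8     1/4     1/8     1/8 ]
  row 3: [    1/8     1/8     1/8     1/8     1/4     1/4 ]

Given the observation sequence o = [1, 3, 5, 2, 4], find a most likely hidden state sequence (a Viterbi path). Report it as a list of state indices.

path = [2, 2, 1, 0, 3]

t=0: δ = [1.562e-02, 1.562e-02, 1.250e-01, 3.125e-02]  (obs o_0=1)
t=1: δ = [3.906e-03, 7.812e-03, 7.812e-03, 3.906e-03]  ψ = [2, 2, 2, 2]  (obs o_1=3)
t=2: δ = [2.441e-04, 4.883e-04, 2.441e-04, 7.324e-04]  ψ = [1, 2, 1, 1]  (obs o_2=5)
t=3: δ = [4.578e-05, 2.289e-05, 3.433e-05, 2.289e-05]  ψ = [1, 3, 3, 1]  (obs o_3=2)
t=4: δ = [1.073e-06, 1.073e-06, 2.146e-06, 4.292e-06]  ψ = [2, 2, 0, 0]  (obs o_4=4)
backtrack: best end state = 3; path = [2, 2, 1, 0, 3]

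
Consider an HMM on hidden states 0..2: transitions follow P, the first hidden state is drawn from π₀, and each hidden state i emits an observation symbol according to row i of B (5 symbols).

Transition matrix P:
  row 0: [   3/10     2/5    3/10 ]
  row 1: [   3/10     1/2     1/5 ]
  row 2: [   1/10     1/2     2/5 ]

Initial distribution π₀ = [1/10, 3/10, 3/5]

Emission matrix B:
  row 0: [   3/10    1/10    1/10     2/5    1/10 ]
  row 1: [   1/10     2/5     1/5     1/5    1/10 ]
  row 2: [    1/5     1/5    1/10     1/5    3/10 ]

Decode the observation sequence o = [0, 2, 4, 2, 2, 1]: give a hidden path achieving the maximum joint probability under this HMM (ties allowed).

t=0: δ = [3.000e-02, 3.000e-02, 1.200e-01]  (obs o_0=0)
t=1: δ = [1.200e-03, 1.200e-02, 4.800e-03]  ψ = [2, 2, 2]  (obs o_1=2)
t=2: δ = [3.600e-04, 6.000e-04, 7.200e-04]  ψ = [1, 1, 1]  (obs o_2=4)
t=3: δ = [1.800e-05, 7.200e-05, 2.880e-05]  ψ = [1, 2, 2]  (obs o_3=2)
t=4: δ = [2.160e-06, 7.200e-06, 1.440e-06]  ψ = [1, 1, 1]  (obs o_4=2)
t=5: δ = [2.160e-07, 1.440e-06, 2.880e-07]  ψ = [1, 1, 1]  (obs o_5=1)
backtrack: best end state = 1; path = [2, 1, 2, 1, 1, 1]

path = [2, 1, 2, 1, 1, 1]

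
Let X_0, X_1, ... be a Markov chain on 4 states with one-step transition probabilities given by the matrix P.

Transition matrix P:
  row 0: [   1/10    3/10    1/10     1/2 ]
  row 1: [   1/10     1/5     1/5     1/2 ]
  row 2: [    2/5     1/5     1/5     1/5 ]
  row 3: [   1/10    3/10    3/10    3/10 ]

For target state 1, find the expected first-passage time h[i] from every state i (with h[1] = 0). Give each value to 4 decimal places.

h = [3.5625, 0.0000, 3.9375, 3.6250]

First-step conditioning: h[1] = 0; for i ≠ 1, h[i] = 1 + Σ_k P[i][k]·h[k].
  h[0] = 1 + 1/10·h[0] + 1/10·h[2] + 1/2·h[3]
  h[2] = 1 + 2/5·h[0] + 1/5·h[2] + 1/5·h[3]
  h[3] = 1 + 1/10·h[0] + 3/10·h[2] + 3/10·h[3]
Solving the 3×3 linear system over states ≠ 1 gives exactly h = [57/16, 0, 63/16, 29/8] (h[1] = 0 is the target).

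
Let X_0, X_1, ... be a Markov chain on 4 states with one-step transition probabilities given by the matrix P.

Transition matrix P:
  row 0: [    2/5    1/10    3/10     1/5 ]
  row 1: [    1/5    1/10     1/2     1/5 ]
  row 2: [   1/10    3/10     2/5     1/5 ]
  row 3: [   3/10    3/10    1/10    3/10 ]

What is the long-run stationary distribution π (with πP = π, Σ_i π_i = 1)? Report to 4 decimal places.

Balance equations π_j = Σ_i π_i·P[i][j]:
  π_0 = 2/5·π_0 + 1/5·π_1 + 1/10·π_2 + 3/10·π_3
  π_1 = 1/10·π_0 + 1/10·π_1 + 3/10·π_2 + 3/10·π_3
  π_2 = 3/10·π_0 + 1/2·π_1 + 2/5·π_2 + 1/10·π_3
  normalize: π_0 + π_1 + π_2 + π_3 = 1
Solving the linear system gives exactly π = [61/258, 163/774, 128/387, 2/9].

π = [0.2364, 0.2106, 0.3307, 0.2222]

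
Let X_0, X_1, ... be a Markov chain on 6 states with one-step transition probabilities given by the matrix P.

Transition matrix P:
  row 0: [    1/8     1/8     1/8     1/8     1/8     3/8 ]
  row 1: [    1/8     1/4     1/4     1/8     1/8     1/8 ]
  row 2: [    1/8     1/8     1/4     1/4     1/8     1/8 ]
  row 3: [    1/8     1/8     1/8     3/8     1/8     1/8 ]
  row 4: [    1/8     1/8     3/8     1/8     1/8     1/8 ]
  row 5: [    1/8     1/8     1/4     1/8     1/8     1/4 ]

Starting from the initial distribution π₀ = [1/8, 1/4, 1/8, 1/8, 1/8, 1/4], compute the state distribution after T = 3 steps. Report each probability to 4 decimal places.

π = [0.1250, 0.1431, 0.2253, 0.2029, 0.1250, 0.1787]

t=0: π = [0.1250, 0.2500, 0.1250, 0.1250, 0.1250, 0.2500]
t=1: π = [0.1250, 0.1563, 0.2344, 0.1719, 0.1250, 0.1875]
t=2: π = [0.1250, 0.1445, 0.2285, 0.1973, 0.1250, 0.1797]
t=3: π = [0.1250, 0.1431, 0.2253, 0.2029, 0.1250, 0.1787]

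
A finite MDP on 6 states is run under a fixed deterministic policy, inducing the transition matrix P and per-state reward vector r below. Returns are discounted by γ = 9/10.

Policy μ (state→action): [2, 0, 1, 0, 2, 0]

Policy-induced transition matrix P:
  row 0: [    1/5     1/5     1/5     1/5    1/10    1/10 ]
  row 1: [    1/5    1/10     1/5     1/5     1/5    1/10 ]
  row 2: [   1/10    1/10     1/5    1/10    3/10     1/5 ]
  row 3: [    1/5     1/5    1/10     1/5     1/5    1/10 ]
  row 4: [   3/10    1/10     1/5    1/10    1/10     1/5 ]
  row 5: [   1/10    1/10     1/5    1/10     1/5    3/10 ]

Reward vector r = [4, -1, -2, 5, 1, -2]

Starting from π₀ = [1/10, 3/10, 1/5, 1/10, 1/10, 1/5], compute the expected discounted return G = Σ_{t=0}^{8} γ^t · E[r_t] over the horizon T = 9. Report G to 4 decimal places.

t=0: π = [0.1000, 0.3000, 0.2000, 0.1000, 0.1000, 0.2000], E[r] = -0.1000, γ^t·E[r] = -0.100000, running G = -0.100000
t=1: π = [0.1700, 0.1200, 0.1900, 0.1500, 0.2000, 0.1700], E[r] = 0.7900, γ^t·E[r] = 0.711000, running G = 0.611000
t=2: π = [0.1840, 0.1320, 0.1850, 0.1440, 0.1820, 0.1730], E[r] = 0.7900, γ^t·E[r] = 0.639900, running G = 1.250900
t=3: π = [0.1824, 0.1328, 0.1856, 0.1460, 0.1819, 0.1713], E[r] = 0.7949, γ^t·E[r] = 0.579482, running G = 1.830382
t=4: π = [0.1825, 0.1328, 0.1854, 0.1461, 0.1821, 0.1710], E[r] = 0.7971, γ^t·E[r] = 0.522958, running G = 2.353340
t=5: π = [0.1826, 0.1329, 0.1854, 0.1461, 0.1821, 0.1710], E[r] = 0.7975, γ^t·E[r] = 0.470944, running G = 2.824283
t=6: π = [0.1826, 0.1329, 0.1854, 0.1462, 0.1821, 0.1709], E[r] = 0.7976, γ^t·E[r] = 0.423899, running G = 3.248182
t=7: π = [0.1826, 0.1329, 0.1854, 0.1462, 0.1821, 0.1709], E[r] = 0.7977, γ^t·E[r] = 0.381522, running G = 3.629704
t=8: π = [0.1826, 0.1329, 0.1854, 0.1462, 0.1821, 0.1709], E[r] = 0.7977, γ^t·E[r] = 0.343372, running G = 3.973076

G = 3.9731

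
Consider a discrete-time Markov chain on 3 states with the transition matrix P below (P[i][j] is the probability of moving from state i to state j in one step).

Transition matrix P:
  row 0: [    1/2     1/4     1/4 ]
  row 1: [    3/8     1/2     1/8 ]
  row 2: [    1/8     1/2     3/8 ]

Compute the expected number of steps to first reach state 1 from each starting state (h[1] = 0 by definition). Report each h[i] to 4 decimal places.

First-step conditioning: h[1] = 0; for i ≠ 1, h[i] = 1 + Σ_k P[i][k]·h[k].
  h[0] = 1 + 1/2·h[0] + 1/4·h[2]
  h[2] = 1 + 1/8·h[0] + 3/8·h[2]
Solving the 2×2 linear system over states ≠ 1 gives exactly h = [28/9, 0, 20/9] (h[1] = 0 is the target).

h = [3.1111, 0.0000, 2.2222]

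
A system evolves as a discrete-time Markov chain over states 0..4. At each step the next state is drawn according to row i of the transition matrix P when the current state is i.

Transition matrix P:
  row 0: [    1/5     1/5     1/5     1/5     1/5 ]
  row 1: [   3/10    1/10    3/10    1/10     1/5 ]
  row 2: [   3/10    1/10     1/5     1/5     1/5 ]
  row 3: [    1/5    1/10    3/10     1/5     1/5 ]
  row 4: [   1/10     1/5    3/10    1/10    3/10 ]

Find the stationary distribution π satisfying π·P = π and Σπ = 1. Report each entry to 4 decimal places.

Balance equations π_j = Σ_i π_i·P[i][j]:
  π_0 = 1/5·π_0 + 3/10·π_1 + 3/10·π_2 + 1/5·π_3 + 1/10·π_4
  π_1 = 1/5·π_0 + 1/10·π_1 + 1/10·π_2 + 1/10·π_3 + 1/5·π_4
  π_2 = 1/5·π_0 + 3/10·π_1 + 1/5·π_2 + 3/10·π_3 + 3/10·π_4
  π_3 = 1/5·π_0 + 1/10·π_1 + 1/5·π_2 + 1/5·π_3 + 1/10·π_4
  normalize: π_0 + π_1 + π_2 + π_3 + π_4 = 1
Solving the linear system gives exactly π = [239/1099, 1424/9891, 278/1099, 1616/9891, 2/9].

π = [0.2175, 0.1440, 0.2530, 0.1634, 0.2222]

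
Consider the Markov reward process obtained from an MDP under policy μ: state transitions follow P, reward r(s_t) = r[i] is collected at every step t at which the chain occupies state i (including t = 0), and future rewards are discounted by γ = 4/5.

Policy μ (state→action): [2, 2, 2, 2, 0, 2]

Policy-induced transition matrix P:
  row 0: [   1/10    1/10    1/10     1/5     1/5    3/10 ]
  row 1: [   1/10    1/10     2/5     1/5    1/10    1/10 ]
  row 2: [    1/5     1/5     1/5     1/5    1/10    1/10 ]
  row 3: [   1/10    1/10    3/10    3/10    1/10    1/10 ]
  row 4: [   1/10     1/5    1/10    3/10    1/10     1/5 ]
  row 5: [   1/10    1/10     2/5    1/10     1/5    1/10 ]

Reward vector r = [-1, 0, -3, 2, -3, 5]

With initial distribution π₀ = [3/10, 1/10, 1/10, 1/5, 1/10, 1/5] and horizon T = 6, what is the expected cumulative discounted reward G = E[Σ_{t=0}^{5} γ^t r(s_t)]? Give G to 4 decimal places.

t=0: π = [0.3000, 0.1000, 0.1000, 0.2000, 0.1000, 0.2000], E[r] = 0.5000, γ^t·E[r] = 0.500000, running G = 0.500000
t=1: π = [0.1100, 0.1200, 0.2400, 0.2100, 0.1500, 0.1700], E[r] = -0.0100, γ^t·E[r] = -0.008000, running G = 0.492000
t=2: π = [0.1240, 0.1390, 0.2530, 0.2190, 0.1280, 0.1370], E[r] = -0.1440, γ^t·E[r] = -0.092160, running G = 0.399840
t=3: π = [0.1253, 0.1381, 0.2519, 0.2210, 0.1261, 0.1376], E[r] = -0.1293, γ^t·E[r] = -0.066202, running G = 0.333638
t=4: π = [0.1252, 0.1378, 0.2521, 0.2210, 0.1263, 0.1377], E[r] = -0.1301, γ^t·E[r] = -0.053293, running G = 0.280345
t=5: π = [0.1252, 0.1378, 0.2520, 0.2210, 0.1263, 0.1377], E[r] = -0.1299, γ^t·E[r] = -0.042579, running G = 0.237766

G = 0.2378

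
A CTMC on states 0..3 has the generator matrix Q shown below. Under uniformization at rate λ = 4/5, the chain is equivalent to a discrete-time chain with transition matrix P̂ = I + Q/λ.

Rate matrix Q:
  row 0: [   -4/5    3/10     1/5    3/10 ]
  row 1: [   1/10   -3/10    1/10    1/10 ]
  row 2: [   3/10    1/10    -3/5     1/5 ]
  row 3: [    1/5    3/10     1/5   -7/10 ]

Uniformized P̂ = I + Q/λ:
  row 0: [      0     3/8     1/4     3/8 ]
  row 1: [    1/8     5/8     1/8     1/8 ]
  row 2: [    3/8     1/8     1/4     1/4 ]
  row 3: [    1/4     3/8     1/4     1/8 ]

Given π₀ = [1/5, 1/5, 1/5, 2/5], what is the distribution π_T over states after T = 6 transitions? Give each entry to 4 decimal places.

π = [0.1762, 0.4345, 0.1958, 0.1936]

t=0: π = [0.2000, 0.2000, 0.2000, 0.4000]
t=1: π = [0.2000, 0.3750, 0.2250, 0.2000]
t=2: π = [0.1813, 0.4125, 0.2031, 0.2031]
t=3: π = [0.1785, 0.4273, 0.1984, 0.1957]
t=4: π = [0.1768, 0.4322, 0.1966, 0.1944]
t=5: π = [0.1764, 0.4339, 0.1960, 0.1938]
t=6: π = [0.1762, 0.4345, 0.1958, 0.1936]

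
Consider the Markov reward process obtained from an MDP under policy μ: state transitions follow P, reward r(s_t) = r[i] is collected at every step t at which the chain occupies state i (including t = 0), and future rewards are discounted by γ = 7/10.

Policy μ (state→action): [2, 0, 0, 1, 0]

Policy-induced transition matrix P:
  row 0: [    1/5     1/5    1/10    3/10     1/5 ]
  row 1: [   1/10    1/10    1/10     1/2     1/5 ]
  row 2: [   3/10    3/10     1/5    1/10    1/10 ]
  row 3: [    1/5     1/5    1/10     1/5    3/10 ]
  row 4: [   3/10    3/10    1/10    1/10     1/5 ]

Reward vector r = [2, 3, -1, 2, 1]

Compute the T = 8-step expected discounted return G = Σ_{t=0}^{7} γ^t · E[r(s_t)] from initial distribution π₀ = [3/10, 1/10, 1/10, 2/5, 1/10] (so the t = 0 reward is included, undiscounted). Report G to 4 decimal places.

G = 5.2545

t=0: π = [0.3000, 0.1000, 0.1000, 0.4000, 0.1000], E[r] = 1.7000, γ^t·E[r] = 1.700000, running G = 1.700000
t=1: π = [0.2100, 0.2100, 0.1100, 0.2400, 0.2300], E[r] = 1.6500, γ^t·E[r] = 1.155000, running G = 2.855000
t=2: π = [0.2130, 0.2130, 0.1110, 0.2500, 0.2130], E[r] = 1.6670, γ^t·E[r] = 0.816830, running G = 3.671830
t=3: π = [0.2111, 0.2111, 0.1111, 0.2528, 0.2139], E[r] = 1.6639, γ^t·E[r] = 0.570718, running G = 4.242548
t=4: π = [0.2114, 0.2114, 0.1111, 0.2519, 0.2142], E[r] = 1.6639, γ^t·E[r] = 0.399500, running G = 4.642048
t=5: π = [0.2114, 0.2114, 0.1111, 0.2520, 0.2141], E[r] = 1.6640, γ^t·E[r] = 0.279664, running G = 4.921712
t=6: π = [0.2114, 0.2114, 0.1111, 0.2520, 0.2141], E[r] = 1.6640, γ^t·E[r] = 0.195763, running G = 5.117474
t=7: π = [0.2114, 0.2114, 0.1111, 0.2520, 0.2141], E[r] = 1.6640, γ^t·E[r] = 0.137034, running G = 5.254508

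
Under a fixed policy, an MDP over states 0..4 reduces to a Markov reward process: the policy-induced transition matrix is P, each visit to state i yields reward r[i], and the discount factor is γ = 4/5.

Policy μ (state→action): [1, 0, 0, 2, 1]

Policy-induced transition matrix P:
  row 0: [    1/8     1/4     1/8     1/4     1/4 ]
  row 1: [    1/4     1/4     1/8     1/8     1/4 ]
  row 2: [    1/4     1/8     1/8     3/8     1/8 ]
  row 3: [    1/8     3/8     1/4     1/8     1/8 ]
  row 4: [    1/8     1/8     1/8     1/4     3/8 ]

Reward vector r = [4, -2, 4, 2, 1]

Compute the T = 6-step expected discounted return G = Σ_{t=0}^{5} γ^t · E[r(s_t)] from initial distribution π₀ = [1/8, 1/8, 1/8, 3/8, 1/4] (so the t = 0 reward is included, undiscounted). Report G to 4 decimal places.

t=0: π = [0.1250, 0.1250, 0.1250, 0.3750, 0.2500], E[r] = 1.7500, γ^t·E[r] = 1.750000, running G = 1.750000
t=1: π = [0.1563, 0.2500, 0.1719, 0.2031, 0.2188], E[r] = 1.4375, γ^t·E[r] = 1.150000, running G = 2.900000
t=2: π = [0.1777, 0.2266, 0.1504, 0.2148, 0.2305], E[r] = 1.5195, γ^t·E[r] = 0.972500, running G = 3.872500
t=3: π = [0.1721, 0.2292, 0.1519, 0.2136, 0.2332], E[r] = 1.4978, γ^t·E[r] = 0.766875, running G = 4.639375
t=4: π = [0.1726, 0.2286, 0.1517, 0.2136, 0.2335], E[r] = 1.5009, γ^t·E[r] = 0.614775, running G = 5.254150
t=5: π = [0.1725, 0.2286, 0.1517, 0.2137, 0.2335], E[r] = 1.5007, γ^t·E[r] = 0.491759, running G = 5.745909

G = 5.7459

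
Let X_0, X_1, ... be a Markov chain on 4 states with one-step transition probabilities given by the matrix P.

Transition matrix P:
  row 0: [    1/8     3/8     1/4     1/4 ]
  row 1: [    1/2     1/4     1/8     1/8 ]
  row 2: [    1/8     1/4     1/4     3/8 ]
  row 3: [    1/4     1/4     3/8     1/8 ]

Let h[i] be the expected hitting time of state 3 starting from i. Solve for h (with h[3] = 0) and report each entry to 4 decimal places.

h = [4.2074, 4.7407, 3.6148, 0.0000]

First-step conditioning: h[3] = 0; for i ≠ 3, h[i] = 1 + Σ_k P[i][k]·h[k].
  h[0] = 1 + 1/8·h[0] + 3/8·h[1] + 1/4·h[2]
  h[1] = 1 + 1/2·h[0] + 1/4·h[1] + 1/8·h[2]
  h[2] = 1 + 1/8·h[0] + 1/4·h[1] + 1/4·h[2]
Solving the 3×3 linear system over states ≠ 3 gives exactly h = [568/135, 128/27, 488/135, 0] (h[3] = 0 is the target).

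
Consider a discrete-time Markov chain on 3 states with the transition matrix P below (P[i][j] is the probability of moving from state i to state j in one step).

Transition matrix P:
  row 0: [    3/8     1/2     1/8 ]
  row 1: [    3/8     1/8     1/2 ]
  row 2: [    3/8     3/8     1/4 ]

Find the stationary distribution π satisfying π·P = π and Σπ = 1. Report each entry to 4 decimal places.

Balance equations π_j = Σ_i π_i·P[i][j]:
  π_0 = 3/8·π_0 + 3/8·π_1 + 3/8·π_2
  π_1 = 1/2·π_0 + 1/8·π_1 + 3/8·π_2
  normalize: π_0 + π_1 + π_2 = 1
Solving the linear system gives exactly π = [3/8, 27/80, 23/80].

π = [0.3750, 0.3375, 0.2875]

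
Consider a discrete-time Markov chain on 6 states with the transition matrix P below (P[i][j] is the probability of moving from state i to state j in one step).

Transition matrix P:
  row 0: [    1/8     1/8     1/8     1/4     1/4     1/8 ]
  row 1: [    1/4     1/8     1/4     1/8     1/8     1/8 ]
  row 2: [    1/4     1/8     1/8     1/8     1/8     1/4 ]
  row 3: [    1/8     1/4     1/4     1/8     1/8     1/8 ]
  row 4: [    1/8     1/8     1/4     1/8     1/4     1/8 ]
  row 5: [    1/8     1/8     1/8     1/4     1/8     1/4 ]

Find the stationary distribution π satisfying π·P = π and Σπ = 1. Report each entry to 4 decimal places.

π = [0.1663, 0.1459, 0.1849, 0.1670, 0.1666, 0.1693]

Balance equations π_j = Σ_i π_i·P[i][j]:
  π_0 = 1/8·π_0 + 1/4·π_1 + 1/4·π_2 + 1/8·π_3 + 1/8·π_4 + 1/8·π_5
  π_1 = 1/8·π_0 + 1/8·π_1 + 1/8·π_2 + 1/4·π_3 + 1/8·π_4 + 1/8·π_5
  π_2 = 1/8·π_0 + 1/4·π_1 + 1/8·π_2 + 1/4·π_3 + 1/4·π_4 + 1/8·π_5
  π_3 = 1/4·π_0 + 1/8·π_1 + 1/8·π_2 + 1/8·π_3 + 1/8·π_4 + 1/4·π_5
  π_4 = 1/4·π_0 + 1/8·π_1 + 1/8·π_2 + 1/8·π_3 + 1/4·π_4 + 1/8·π_5
  normalize: π_0 + π_1 + π_2 + π_3 + π_4 + π_5 = 1
Solving the linear system gives exactly π = [5515/33153, 1612/11051, 6131/33153, 1845/11051, 5524/33153, 5612/33153].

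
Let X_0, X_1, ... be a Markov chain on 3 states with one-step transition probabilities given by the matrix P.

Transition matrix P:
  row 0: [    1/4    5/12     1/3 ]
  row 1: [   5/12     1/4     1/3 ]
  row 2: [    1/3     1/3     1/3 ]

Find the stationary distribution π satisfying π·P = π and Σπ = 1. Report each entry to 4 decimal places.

π = [0.3333, 0.3333, 0.3333]

Balance equations π_j = Σ_i π_i·P[i][j]:
  π_0 = 1/4·π_0 + 5/12·π_1 + 1/3·π_2
  π_1 = 5/12·π_0 + 1/4·π_1 + 1/3·π_2
  normalize: π_0 + π_1 + π_2 = 1
Solving the linear system gives exactly π = [1/3, 1/3, 1/3].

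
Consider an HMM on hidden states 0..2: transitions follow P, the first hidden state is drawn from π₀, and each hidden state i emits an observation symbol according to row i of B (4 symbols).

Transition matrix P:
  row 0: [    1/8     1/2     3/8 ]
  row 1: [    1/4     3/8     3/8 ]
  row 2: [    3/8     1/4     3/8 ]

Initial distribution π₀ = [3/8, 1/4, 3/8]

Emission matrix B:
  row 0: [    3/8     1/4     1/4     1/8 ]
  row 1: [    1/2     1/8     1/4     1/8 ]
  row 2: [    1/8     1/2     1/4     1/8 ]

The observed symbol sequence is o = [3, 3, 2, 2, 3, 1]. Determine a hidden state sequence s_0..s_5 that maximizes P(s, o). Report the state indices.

t=0: δ = [4.688e-02, 3.125e-02, 4.688e-02]  (obs o_0=3)
t=1: δ = [2.197e-03, 2.930e-03, 2.197e-03]  ψ = [2, 0, 0]  (obs o_1=3)
t=2: δ = [2.060e-04, 2.747e-04, 2.747e-04]  ψ = [2, 0, 1]  (obs o_2=2)
t=3: δ = [2.575e-05, 2.575e-05, 2.575e-05]  ψ = [2, 0, 1]  (obs o_3=2)
t=4: δ = [1.207e-06, 1.609e-06, 1.207e-06]  ψ = [2, 0, 0]  (obs o_4=3)
t=5: δ = [1.132e-07, 7.544e-08, 3.017e-07]  ψ = [2, 0, 1]  (obs o_5=1)
backtrack: best end state = 2; path = [0, 1, 2, 0, 1, 2]

path = [0, 1, 2, 0, 1, 2]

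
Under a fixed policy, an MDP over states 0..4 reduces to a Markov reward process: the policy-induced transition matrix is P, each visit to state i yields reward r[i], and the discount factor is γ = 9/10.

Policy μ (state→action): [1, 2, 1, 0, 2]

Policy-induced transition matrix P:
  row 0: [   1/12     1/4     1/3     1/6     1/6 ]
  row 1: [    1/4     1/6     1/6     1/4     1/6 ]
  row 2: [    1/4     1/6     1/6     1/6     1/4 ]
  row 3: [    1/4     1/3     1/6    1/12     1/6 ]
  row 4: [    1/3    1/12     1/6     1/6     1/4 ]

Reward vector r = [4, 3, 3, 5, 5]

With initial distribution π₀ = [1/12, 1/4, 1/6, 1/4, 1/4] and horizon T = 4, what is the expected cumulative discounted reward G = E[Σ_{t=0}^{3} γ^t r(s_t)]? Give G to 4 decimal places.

G = 13.7771

t=0: π = [0.0833, 0.2500, 0.1667, 0.2500, 0.2500], E[r] = 4.0833, γ^t·E[r] = 4.083333, running G = 4.083333
t=1: π = [0.2569, 0.1944, 0.1806, 0.1667, 0.2014], E[r] = 3.9931, γ^t·E[r] = 3.593750, running G = 7.677083
t=2: π = [0.2240, 0.1991, 0.2095, 0.1690, 0.1985], E[r] = 3.9589, γ^t·E[r] = 3.206719, running G = 10.883802
t=3: π = [0.2292, 0.1970, 0.2040, 0.1692, 0.2007], E[r] = 3.9689, γ^t·E[r] = 2.893324, running G = 13.777126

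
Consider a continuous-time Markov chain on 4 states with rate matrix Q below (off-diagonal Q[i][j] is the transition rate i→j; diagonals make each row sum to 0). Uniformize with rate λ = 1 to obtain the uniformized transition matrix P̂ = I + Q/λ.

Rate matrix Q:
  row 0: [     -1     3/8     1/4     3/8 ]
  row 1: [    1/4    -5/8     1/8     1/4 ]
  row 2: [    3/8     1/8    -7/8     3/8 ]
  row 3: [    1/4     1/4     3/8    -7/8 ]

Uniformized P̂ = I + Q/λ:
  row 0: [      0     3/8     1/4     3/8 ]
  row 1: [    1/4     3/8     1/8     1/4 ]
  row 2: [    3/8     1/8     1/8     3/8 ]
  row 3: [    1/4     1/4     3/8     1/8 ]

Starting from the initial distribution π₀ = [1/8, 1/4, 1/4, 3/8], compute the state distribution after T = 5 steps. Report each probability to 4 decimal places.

π = [0.2220, 0.2859, 0.2207, 0.2713]

t=0: π = [0.1250, 0.2500, 0.2500, 0.3750]
t=1: π = [0.2500, 0.2656, 0.2344, 0.2500]
t=2: π = [0.2168, 0.2852, 0.2188, 0.2793]
t=3: π = [0.2231, 0.2854, 0.2219, 0.2695]
t=4: π = [0.2220, 0.2858, 0.2203, 0.2719]
t=5: π = [0.2220, 0.2859, 0.2207, 0.2713]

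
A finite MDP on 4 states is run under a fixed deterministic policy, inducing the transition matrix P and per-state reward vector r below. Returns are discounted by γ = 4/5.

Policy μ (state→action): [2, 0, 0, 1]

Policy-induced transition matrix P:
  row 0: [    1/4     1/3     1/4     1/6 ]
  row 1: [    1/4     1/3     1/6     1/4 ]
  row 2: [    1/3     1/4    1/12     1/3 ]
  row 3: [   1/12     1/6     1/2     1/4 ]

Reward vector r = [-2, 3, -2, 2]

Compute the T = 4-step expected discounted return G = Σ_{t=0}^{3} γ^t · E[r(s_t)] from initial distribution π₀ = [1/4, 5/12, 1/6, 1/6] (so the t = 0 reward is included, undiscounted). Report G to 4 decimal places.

G = 1.5142

t=0: π = [0.2500, 0.4167, 0.1667, 0.1667], E[r] = 0.7500, γ^t·E[r] = 0.750000, running G = 0.750000
t=1: π = [0.2361, 0.2917, 0.2292, 0.2431], E[r] = 0.4306, γ^t·E[r] = 0.344444, running G = 1.094444
t=2: π = [0.2286, 0.2737, 0.2483, 0.2494], E[r] = 0.3663, γ^t·E[r] = 0.234444, running G = 1.328889
t=3: π = [0.2291, 0.2711, 0.2482, 0.2516], E[r] = 0.3619, γ^t·E[r] = 0.185309, running G = 1.514198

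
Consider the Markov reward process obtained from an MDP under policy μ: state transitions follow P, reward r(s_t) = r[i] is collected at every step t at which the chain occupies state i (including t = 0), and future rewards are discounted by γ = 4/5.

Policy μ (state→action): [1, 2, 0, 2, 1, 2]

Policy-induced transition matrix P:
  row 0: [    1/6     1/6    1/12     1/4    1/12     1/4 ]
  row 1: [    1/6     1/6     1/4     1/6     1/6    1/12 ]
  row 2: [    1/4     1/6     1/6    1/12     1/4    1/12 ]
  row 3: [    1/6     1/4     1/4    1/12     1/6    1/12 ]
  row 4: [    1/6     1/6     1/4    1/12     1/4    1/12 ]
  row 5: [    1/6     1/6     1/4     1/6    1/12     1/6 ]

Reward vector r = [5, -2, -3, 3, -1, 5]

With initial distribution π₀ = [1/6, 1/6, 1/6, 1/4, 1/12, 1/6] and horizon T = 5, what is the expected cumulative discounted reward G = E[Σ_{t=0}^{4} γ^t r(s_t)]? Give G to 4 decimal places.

G = 3.4099

t=0: π = [0.1667, 0.1667, 0.1667, 0.2500, 0.0833, 0.1667], E[r] = 1.5000, γ^t·E[r] = 1.500000, running G = 1.500000
t=1: π = [0.1806, 0.1875, 0.2083, 0.1389, 0.1597, 0.1250], E[r] = 0.7847, γ^t·E[r] = 0.627778, running G = 2.127778
t=2: π = [0.1840, 0.1782, 0.2025, 0.1395, 0.1719, 0.1238], E[r] = 0.8218, γ^t·E[r] = 0.525926, running G = 2.653704
t=3: π = [0.1835, 0.1783, 0.2024, 0.1392, 0.1722, 0.1243], E[r] = 0.8207, γ^t·E[r] = 0.420222, running G = 3.073926
t=4: π = [0.1835, 0.1783, 0.2025, 0.1391, 0.1722, 0.1243], E[r] = 0.8202, γ^t·E[r] = 0.335937, running G = 3.409863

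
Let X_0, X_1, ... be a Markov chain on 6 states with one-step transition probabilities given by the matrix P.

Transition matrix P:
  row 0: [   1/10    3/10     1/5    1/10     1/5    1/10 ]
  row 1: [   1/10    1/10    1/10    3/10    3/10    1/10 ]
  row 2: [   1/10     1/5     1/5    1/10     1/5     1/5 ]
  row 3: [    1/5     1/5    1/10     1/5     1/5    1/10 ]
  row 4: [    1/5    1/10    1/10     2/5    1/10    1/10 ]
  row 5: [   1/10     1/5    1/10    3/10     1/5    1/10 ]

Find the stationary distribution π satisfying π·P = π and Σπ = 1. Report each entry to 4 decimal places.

π = [0.1439, 0.1769, 0.1271, 0.2414, 0.1979, 0.1127]

Balance equations π_j = Σ_i π_i·P[i][j]:
  π_0 = 1/10·π_0 + 1/10·π_1 + 1/10·π_2 + 1/5·π_3 + 1/5·π_4 + 1/10·π_5
  π_1 = 3/10·π_0 + 1/10·π_1 + 1/5·π_2 + 1/5·π_3 + 1/10·π_4 + 1/5·π_5
  π_2 = 1/5·π_0 + 1/10·π_1 + 1/5·π_2 + 1/10·π_3 + 1/10·π_4 + 1/10·π_5
  π_3 = 1/10·π_0 + 3/10·π_1 + 1/10·π_2 + 1/5·π_3 + 2/5·π_4 + 3/10·π_5
  π_4 = 1/5·π_0 + 3/10·π_1 + 1/5·π_2 + 1/5·π_3 + 1/10·π_4 + 1/5·π_5
  normalize: π_0 + π_1 + π_2 + π_3 + π_4 + π_5 = 1
Solving the linear system gives exactly π = [2215/15389, 495/2798, 1956/15389, 7431/30778, 6091/30778, 3469/30778].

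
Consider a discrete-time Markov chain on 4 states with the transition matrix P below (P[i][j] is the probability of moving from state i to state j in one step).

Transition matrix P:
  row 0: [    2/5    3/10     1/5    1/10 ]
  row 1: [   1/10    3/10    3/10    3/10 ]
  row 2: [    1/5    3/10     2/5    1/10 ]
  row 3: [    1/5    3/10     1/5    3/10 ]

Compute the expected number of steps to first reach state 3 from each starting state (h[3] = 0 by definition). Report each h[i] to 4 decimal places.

h = [6.2500, 5.0000, 6.2500, 0.0000]

First-step conditioning: h[3] = 0; for i ≠ 3, h[i] = 1 + Σ_k P[i][k]·h[k].
  h[0] = 1 + 2/5·h[0] + 3/10·h[1] + 1/5·h[2]
  h[1] = 1 + 1/10·h[0] + 3/10·h[1] + 3/10·h[2]
  h[2] = 1 + 1/5·h[0] + 3/10·h[1] + 2/5·h[2]
Solving the 3×3 linear system over states ≠ 3 gives exactly h = [25/4, 5, 25/4, 0] (h[3] = 0 is the target).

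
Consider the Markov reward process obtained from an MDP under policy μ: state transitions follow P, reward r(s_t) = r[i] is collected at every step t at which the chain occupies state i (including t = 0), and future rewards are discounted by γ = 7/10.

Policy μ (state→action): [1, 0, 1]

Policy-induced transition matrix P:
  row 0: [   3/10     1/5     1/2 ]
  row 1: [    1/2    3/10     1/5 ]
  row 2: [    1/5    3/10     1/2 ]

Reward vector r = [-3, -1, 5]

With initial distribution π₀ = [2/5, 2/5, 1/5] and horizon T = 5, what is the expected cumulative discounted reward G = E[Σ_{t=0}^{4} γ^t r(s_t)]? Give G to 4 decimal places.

t=0: π = [0.4000, 0.4000, 0.2000], E[r] = -0.6000, γ^t·E[r] = -0.600000, running G = -0.600000
t=1: π = [0.3600, 0.2600, 0.3800], E[r] = 0.5600, γ^t·E[r] = 0.392000, running G = -0.208000
t=2: π = [0.3140, 0.2640, 0.4220], E[r] = 0.9040, γ^t·E[r] = 0.442960, running G = 0.234960
t=3: π = [0.3106, 0.2686, 0.4208], E[r] = 0.9036, γ^t·E[r] = 0.309935, running G = 0.544895
t=4: π = [0.3116, 0.2689, 0.4194], E[r] = 0.8932, γ^t·E[r] = 0.214467, running G = 0.759362

G = 0.7594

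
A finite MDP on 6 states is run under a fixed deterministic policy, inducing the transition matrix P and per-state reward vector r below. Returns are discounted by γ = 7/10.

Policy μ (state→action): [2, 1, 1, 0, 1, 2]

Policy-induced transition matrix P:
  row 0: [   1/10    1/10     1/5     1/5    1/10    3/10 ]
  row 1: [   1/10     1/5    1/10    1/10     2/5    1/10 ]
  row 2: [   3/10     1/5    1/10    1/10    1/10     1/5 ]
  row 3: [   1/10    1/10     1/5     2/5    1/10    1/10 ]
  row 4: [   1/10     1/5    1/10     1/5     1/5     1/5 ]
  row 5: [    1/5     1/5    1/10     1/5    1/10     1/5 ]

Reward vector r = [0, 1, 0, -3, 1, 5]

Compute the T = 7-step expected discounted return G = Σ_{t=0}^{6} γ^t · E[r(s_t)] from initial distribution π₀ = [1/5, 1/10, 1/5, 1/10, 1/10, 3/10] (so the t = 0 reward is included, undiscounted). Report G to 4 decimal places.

G = 2.7202

t=0: π = [0.2000, 0.1000, 0.2000, 0.1000, 0.1000, 0.3000], E[r] = 1.4000, γ^t·E[r] = 1.400000, running G = 1.400000
t=1: π = [0.1700, 0.1700, 0.1300, 0.1900, 0.1400, 0.2000], E[r] = 0.7400, γ^t·E[r] = 0.518000, running G = 1.918000
t=2: π = [0.1460, 0.1640, 0.1360, 0.2080, 0.1650, 0.1810], E[r] = 0.6100, γ^t·E[r] = 0.298900, running G = 2.216900
t=3: π = [0.1453, 0.1646, 0.1354, 0.2116, 0.1657, 0.1774], E[r] = 0.5825, γ^t·E[r] = 0.199798, running G = 2.416698
t=4: π = [0.1448, 0.1643, 0.1357, 0.2123, 0.1660, 0.1769], E[r] = 0.5779, γ^t·E[r] = 0.138742, running G = 2.555439
t=5: π = [0.1448, 0.1643, 0.1357, 0.2125, 0.1659, 0.1768], E[r] = 0.5769, γ^t·E[r] = 0.096956, running G = 2.652395
t=6: π = [0.1448, 0.1643, 0.1357, 0.2125, 0.1659, 0.1768], E[r] = 0.5767, γ^t·E[r] = 0.067849, running G = 2.720244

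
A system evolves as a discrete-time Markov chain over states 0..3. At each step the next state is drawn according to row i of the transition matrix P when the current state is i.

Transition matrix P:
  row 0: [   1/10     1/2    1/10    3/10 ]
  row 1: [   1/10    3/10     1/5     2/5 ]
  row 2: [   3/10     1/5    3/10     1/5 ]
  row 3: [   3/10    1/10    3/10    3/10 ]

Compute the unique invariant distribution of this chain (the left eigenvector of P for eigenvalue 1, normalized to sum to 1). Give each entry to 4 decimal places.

π = [0.2071, 0.2576, 0.2328, 0.3025]

Balance equations π_j = Σ_i π_i·P[i][j]:
  π_0 = 1/10·π_0 + 1/10·π_1 + 3/10·π_2 + 3/10·π_3
  π_1 = 1/2·π_0 + 3/10·π_1 + 1/5·π_2 + 1/10·π_3
  π_2 = 1/10·π_0 + 1/5·π_1 + 3/10·π_2 + 3/10·π_3
  normalize: π_0 + π_1 + π_2 + π_3 = 1
Solving the linear system gives exactly π = [217/1048, 135/524, 61/262, 317/1048].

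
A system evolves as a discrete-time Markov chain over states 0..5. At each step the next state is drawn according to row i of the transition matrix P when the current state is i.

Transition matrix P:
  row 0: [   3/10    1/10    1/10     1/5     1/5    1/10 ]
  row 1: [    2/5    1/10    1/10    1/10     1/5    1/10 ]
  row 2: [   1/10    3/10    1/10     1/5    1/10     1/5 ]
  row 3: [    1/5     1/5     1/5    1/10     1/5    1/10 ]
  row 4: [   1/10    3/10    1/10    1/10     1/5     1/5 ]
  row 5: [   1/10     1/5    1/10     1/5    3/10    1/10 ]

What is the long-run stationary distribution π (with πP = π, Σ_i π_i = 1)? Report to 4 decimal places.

Balance equations π_j = Σ_i π_i·P[i][j]:
  π_0 = 3/10·π_0 + 2/5·π_1 + 1/10·π_2 + 1/5·π_3 + 1/10·π_4 + 1/10·π_5
  π_1 = 1/10·π_0 + 1/10·π_1 + 3/10·π_2 + 1/5·π_3 + 3/10·π_4 + 1/5·π_5
  π_2 = 1/10·π_0 + 1/10·π_1 + 1/10·π_2 + 1/5·π_3 + 1/10·π_4 + 1/10·π_5
  π_3 = 1/5·π_0 + 1/10·π_1 + 1/5·π_2 + 1/10·π_3 + 1/10·π_4 + 1/5·π_5
  π_4 = 1/5·π_0 + 1/5·π_1 + 1/10·π_2 + 1/5·π_3 + 1/5·π_4 + 3/10·π_5
  normalize: π_0 + π_1 + π_2 + π_3 + π_4 + π_5 = 1
Solving the linear system gives exactly π = [7879/36663, 7004/36663, 382/3333, 487/3333, 2465/12221, 4826/36663].

π = [0.2149, 0.1910, 0.1146, 0.1461, 0.2017, 0.1316]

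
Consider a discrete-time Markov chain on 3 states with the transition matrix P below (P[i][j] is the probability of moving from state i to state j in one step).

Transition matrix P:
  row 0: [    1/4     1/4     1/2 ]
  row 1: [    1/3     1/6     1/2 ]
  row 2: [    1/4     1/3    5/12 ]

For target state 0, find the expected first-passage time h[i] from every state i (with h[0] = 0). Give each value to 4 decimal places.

First-step conditioning: h[0] = 0; for i ≠ 0, h[i] = 1 + Σ_k P[i][k]·h[k].
  h[1] = 1 + 1/6·h[1] + 1/2·h[2]
  h[2] = 1 + 1/3·h[1] + 5/12·h[2]
Solving the 2×2 linear system over states ≠ 0 gives exactly h = [0, 78/23, 84/23] (h[0] = 0 is the target).

h = [0.0000, 3.3913, 3.6522]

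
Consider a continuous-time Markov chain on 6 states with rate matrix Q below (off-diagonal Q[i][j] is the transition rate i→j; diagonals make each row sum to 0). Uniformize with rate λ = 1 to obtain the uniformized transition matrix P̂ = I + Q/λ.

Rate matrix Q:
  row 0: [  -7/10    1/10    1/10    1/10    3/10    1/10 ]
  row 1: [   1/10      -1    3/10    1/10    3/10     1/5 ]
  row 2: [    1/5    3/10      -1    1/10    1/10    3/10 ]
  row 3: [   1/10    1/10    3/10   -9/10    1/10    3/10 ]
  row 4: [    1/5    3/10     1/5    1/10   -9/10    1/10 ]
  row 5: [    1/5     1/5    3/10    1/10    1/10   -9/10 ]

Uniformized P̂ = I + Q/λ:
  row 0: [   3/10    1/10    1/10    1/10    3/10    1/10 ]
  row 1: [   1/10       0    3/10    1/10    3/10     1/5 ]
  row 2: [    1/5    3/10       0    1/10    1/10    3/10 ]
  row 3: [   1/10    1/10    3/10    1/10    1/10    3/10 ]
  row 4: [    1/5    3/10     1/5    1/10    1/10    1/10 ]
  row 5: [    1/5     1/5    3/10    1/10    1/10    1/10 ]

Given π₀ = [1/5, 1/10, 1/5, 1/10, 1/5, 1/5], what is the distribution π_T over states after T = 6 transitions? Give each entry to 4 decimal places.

π = [0.1919, 0.1723, 0.1880, 0.1000, 0.1729, 0.1748]

t=0: π = [0.2000, 0.1000, 0.2000, 0.1000, 0.2000, 0.2000]
t=1: π = [0.2000, 0.1900, 0.1800, 0.1000, 0.1600, 0.1700]
t=2: π = [0.1910, 0.1660, 0.1900, 0.1000, 0.1780, 0.1750]
t=3: π = [0.1925, 0.1745, 0.1870, 0.1000, 0.1714, 0.1746]
t=4: π = [0.1918, 0.1717, 0.1883, 0.1000, 0.1734, 0.1749]
t=5: π = [0.1920, 0.1726, 0.1878, 0.1000, 0.1727, 0.1748]
t=6: π = [0.1919, 0.1723, 0.1880, 0.1000, 0.1729, 0.1748]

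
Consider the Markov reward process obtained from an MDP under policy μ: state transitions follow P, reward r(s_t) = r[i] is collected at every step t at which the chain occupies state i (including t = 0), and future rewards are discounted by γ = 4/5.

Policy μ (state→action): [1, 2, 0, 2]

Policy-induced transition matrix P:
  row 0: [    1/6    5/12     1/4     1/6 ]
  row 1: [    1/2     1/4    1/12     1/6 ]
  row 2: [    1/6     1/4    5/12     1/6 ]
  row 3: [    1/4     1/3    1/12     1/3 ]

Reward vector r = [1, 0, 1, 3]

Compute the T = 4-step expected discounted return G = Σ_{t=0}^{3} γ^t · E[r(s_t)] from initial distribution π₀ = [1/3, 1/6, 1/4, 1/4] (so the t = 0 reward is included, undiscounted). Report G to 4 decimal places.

G = 3.4618

t=0: π = [0.3333, 0.1667, 0.2500, 0.2500], E[r] = 1.3333, γ^t·E[r] = 1.333333, running G = 1.333333
t=1: π = [0.2431, 0.3264, 0.2222, 0.2083], E[r] = 1.0903, γ^t·E[r] = 0.872222, running G = 2.205556
t=2: π = [0.2928, 0.3079, 0.1979, 0.2014], E[r] = 1.0949, γ^t·E[r] = 0.700741, running G = 2.906296
t=3: π = [0.2861, 0.3156, 0.1981, 0.2002], E[r] = 1.0849, γ^t·E[r] = 0.555457, running G = 3.461753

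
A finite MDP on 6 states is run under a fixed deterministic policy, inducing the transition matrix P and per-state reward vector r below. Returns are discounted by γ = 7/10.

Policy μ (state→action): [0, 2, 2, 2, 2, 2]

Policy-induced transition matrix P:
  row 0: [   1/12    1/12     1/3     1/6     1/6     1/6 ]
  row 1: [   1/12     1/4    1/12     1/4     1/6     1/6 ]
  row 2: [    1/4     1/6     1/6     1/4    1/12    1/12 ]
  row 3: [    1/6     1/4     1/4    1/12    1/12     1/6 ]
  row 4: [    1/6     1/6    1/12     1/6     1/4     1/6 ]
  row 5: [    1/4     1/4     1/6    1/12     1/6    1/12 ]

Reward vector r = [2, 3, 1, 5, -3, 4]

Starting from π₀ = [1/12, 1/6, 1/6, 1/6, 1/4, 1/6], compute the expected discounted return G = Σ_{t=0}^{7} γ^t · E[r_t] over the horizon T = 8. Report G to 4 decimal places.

t=0: π = [0.0833, 0.1667, 0.1667, 0.1667, 0.2500, 0.1667], E[r] = 1.5833, γ^t·E[r] = 1.583333, running G = 1.583333
t=1: π = [0.1736, 0.2014, 0.1597, 0.1667, 0.1597, 0.1389], E[r] = 2.0208, γ^t·E[r] = 1.414583, running G = 2.997917
t=2: π = [0.1603, 0.1944, 0.1794, 0.1713, 0.1528, 0.1418], E[r] = 2.0486, γ^t·E[r] = 1.003819, running G = 4.001736
t=3: π = [0.1639, 0.1956, 0.1787, 0.1717, 0.1502, 0.1399], E[r] = 2.0610, γ^t·E[r] = 0.706925, running G = 4.708661
t=4: π = [0.1633, 0.1953, 0.1795, 0.1719, 0.1500, 0.1401], E[r] = 2.0618, γ^t·E[r] = 0.495044, running G = 5.203705
t=5: π = [0.1634, 0.1953, 0.1794, 0.1719, 0.1499, 0.1400], E[r] = 2.0622, γ^t·E[r] = 0.346601, running G = 5.550306
t=6: π = [0.1634, 0.1953, 0.1795, 0.1719, 0.1499, 0.1400], E[r] = 2.0623, γ^t·E[r] = 0.242623, running G = 5.792928
t=7: π = [0.1634, 0.1953, 0.1795, 0.1719, 0.1499, 0.1400], E[r] = 2.0623, γ^t·E[r] = 0.169837, running G = 5.962766

G = 5.9628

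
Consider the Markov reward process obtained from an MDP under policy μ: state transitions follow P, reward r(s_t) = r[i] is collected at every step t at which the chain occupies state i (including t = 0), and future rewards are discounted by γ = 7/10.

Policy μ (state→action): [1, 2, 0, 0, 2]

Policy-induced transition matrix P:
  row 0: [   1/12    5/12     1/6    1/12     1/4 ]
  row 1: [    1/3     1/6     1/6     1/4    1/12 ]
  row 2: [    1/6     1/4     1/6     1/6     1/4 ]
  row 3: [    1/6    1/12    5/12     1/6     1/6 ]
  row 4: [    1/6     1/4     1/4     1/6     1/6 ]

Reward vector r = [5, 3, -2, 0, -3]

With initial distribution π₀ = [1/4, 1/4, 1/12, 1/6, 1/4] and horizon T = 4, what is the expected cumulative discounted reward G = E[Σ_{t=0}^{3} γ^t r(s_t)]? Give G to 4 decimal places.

t=0: π = [0.2500, 0.2500, 0.0833, 0.1667, 0.2500], E[r] = 1.0833, γ^t·E[r] = 1.083333, running G = 1.083333
t=1: π = [0.1875, 0.2431, 0.2292, 0.1667, 0.1736], E[r] = 0.6875, γ^t·E[r] = 0.481250, running G = 1.564583
t=2: π = [0.1916, 0.2332, 0.2228, 0.1713, 0.1811], E[r] = 0.6684, γ^t·E[r] = 0.327517, running G = 1.892101
t=3: π = [0.1896, 0.2339, 0.2246, 0.1701, 0.1818], E[r] = 0.6552, γ^t·E[r] = 0.224746, running G = 2.116847

G = 2.1168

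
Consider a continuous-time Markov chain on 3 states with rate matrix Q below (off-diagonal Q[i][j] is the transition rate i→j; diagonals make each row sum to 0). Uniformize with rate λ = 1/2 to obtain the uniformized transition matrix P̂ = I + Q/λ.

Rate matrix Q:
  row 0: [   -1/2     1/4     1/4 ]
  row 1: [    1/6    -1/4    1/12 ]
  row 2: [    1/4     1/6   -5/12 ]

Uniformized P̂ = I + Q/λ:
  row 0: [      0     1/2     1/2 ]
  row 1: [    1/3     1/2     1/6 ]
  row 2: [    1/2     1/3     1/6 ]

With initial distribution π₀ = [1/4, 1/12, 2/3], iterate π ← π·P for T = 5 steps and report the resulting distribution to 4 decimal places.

π = [0.2854, 0.4558, 0.2588]

t=0: π = [0.2500, 0.0833, 0.6667]
t=1: π = [0.3611, 0.3889, 0.2500]
t=2: π = [0.2546, 0.4583, 0.2870]
t=3: π = [0.2963, 0.4522, 0.2515]
t=4: π = [0.2765, 0.4581, 0.2654]
t=5: π = [0.2854, 0.4558, 0.2588]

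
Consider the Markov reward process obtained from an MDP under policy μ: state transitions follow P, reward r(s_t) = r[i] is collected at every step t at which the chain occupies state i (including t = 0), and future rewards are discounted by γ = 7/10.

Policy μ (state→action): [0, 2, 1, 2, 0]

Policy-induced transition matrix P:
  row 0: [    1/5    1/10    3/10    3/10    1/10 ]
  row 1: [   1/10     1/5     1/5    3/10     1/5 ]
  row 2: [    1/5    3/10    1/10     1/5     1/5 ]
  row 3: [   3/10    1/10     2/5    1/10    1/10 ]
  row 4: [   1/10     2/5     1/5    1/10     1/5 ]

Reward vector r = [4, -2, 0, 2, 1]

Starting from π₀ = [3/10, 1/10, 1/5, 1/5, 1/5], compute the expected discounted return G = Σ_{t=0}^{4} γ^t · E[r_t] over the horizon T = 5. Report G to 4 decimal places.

G = 3.1562

t=0: π = [0.3000, 0.1000, 0.2000, 0.2000, 0.2000], E[r] = 1.6000, γ^t·E[r] = 1.600000, running G = 1.600000
t=1: π = [0.1900, 0.2100, 0.2500, 0.2000, 0.1500], E[r] = 0.8900, γ^t·E[r] = 0.623000, running G = 2.223000
t=2: π = [0.1840, 0.2160, 0.2340, 0.2050, 0.1610], E[r] = 0.8750, γ^t·E[r] = 0.428750, running G = 2.651750
t=3: π = [0.1828, 0.2167, 0.2360, 0.2034, 0.1611], E[r] = 0.8657, γ^t·E[r] = 0.296935, running G = 2.948685
t=4: π = [0.1826, 0.2172, 0.2354, 0.2035, 0.1614], E[r] = 0.8642, γ^t·E[r] = 0.207499, running G = 3.156184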